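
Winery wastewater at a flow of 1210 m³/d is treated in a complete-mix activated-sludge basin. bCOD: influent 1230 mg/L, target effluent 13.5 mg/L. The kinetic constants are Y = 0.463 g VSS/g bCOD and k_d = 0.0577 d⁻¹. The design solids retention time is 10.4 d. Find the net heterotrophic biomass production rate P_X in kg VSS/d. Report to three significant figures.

The observed yield is Y_obs = Y/(1 + k_d·θ_c) = 0.463 / (1 + 0.0577 × 10.4) = 0.463 / 1.600 = 0.2894 g VSS per g bCOD removed.
Substrate removed = Q·(S₀ − S) = 1210 m³/d × (1230 − 13.5) g/m³ = 1.47×10^6 g/d = 1472 kg/d.
P_X = Y_obs · Q(S₀ − S) = 0.2894 × 1472 = 425.9 kg VSS/d.

P_X ≈ 426 kg VSS/d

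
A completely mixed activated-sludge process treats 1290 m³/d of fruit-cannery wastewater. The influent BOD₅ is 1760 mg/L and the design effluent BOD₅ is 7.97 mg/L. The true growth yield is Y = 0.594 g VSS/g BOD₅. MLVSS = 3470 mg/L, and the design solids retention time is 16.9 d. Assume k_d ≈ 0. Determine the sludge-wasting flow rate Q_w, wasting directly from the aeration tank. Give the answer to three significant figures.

Biomass mass balance (decay neglected): V·X = Y·Q·(S₀ − S)·θ_c, so V = 0.594 × 1290 × (1760 − 7.97) × 16.9 / 3470 = 6538 m³.
Wasting from the aeration tank: Q_w = V / θ_c = 6538 / 16.9 = 386.9 m³/d.

Q_w ≈ 387 m³/d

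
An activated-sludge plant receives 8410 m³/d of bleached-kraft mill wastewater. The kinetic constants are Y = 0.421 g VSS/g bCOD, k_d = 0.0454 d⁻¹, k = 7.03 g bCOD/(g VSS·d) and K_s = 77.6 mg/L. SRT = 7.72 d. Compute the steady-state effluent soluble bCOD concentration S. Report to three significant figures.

S ≈ 4.87 mg/L

From the Monod/SRT balance for a CMAS, S = K_s·(1+k_d θ_c)/[θ_c·(Y k − k_d) − 1] = 77.6 × (1 + 0.0454 × 7.72) / [7.72 × (0.421 × 7.03 − 0.0454) − 1] = 104.8 / 21.50 = 4.875 mg/L.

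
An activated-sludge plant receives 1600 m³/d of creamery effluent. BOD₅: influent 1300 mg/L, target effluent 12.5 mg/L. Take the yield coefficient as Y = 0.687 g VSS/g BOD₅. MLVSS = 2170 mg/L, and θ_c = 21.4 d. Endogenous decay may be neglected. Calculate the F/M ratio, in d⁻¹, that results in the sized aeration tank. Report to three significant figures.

F/M ≈ 0.0687 d⁻¹

With k_d = 0 the design equation reduces to V = Y Q (S₀−S) θ_c / X = 0.687 × 1600 × (1300 − 12.5) × 21.4 / 2170 = 13957 m³.
F/M = Q·S₀ / (V·X) = 1600 × 1300 / (13957 × 2170) = 0.06868 g BOD₅·(g VSS·d)⁻¹.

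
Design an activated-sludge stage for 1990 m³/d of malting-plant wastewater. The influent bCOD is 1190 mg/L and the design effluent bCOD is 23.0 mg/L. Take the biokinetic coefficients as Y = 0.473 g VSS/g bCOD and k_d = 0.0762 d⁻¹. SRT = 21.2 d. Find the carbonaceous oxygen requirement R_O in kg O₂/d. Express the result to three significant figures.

R_O ≈ 1730 kg O₂/d

Y_obs = Y / (1 + k_d θ_c) = 0.473 / (1 + 0.0762 × 21.2) = 0.473 / 2.615 = 0.1808.
ΔS = 1190 − 23.0 = 1167 mg/L, so the substrate removal rate is 1990 × 1167/1000 = 2322 kg bCOD/d.
Net sludge production P_X = 0.1808 × 2322 = 420.0 kg VSS/d.
R_O = Q·(S₀ − S) − 1.42·P_X = 2322 − 1.42 × 420.0 = 1726 kg O₂/d.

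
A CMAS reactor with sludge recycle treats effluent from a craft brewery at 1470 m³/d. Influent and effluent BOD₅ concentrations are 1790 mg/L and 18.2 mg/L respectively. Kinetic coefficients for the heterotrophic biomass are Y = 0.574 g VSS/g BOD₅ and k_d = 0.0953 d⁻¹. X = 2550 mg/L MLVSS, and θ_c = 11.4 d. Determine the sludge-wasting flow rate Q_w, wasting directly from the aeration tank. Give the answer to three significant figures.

Q_w ≈ 281 m³/d

From the SRT design equation V = Y Q (S₀−S) θ_c / [X (1 + k_d θ_c)] = 0.574 × 1470 × (1790 − 18.2) × 11.4 / [2550 × (1 + 0.0953 × 11.4)] = 1.7×10^7 / 5320 = 3203 m³.
For wasting at MLVSS concentration, Q_w = V/θ_c = 3203/11.4 = 281.0 m³/d.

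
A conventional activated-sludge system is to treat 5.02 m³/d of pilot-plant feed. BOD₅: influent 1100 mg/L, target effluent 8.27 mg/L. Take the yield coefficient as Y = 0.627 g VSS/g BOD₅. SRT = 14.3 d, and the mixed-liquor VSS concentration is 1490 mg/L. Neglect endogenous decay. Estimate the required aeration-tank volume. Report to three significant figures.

Biomass mass balance (decay neglected): V·X = Y·Q·(S₀ − S)·θ_c, so V = 0.627 × 5.02 × (1100 − 8.27) × 14.3 / 1490 = 32.98 m³.

V ≈ 33.0 m³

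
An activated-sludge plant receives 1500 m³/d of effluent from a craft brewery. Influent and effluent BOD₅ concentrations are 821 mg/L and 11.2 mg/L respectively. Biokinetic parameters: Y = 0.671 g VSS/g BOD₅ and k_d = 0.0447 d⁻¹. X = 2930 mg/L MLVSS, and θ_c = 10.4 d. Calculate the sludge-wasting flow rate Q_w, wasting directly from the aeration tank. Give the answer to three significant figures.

From the SRT design equation V = Y Q (S₀−S) θ_c / [X (1 + k_d θ_c)] = 0.671 × 1500 × (821 − 11.2) × 10.4 / [2930 × (1 + 0.0447 × 10.4)] = 8.48×10^6 / 4292 = 1975 m³.
With mixed-liquor wasting, θ_c = V/Q_w, so Q_w = V/θ_c = 1975/10.4 = 189.9 m³/d.

Q_w ≈ 190 m³/d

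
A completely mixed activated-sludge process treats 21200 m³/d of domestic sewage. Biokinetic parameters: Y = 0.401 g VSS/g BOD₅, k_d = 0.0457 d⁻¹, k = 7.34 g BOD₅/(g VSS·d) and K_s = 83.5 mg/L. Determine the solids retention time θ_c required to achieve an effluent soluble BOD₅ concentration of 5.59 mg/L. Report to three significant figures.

θ_c ≈ 7.20 d

At the target effluent, Y k S/(K_s+S) = 0.401×7.34×5.59/89.09 = 0.1847 d⁻¹.
1/θ_c = 0.1847 − 0.0457 = 0.1390 d⁻¹, so θ_c = 7.195 d.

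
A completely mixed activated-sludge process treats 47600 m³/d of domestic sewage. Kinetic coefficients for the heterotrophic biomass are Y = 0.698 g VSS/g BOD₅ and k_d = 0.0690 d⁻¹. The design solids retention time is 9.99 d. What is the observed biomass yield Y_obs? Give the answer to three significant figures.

Y_obs ≈ 0.413 g VSS/g BOD₅

Observed yield with endogenous decay: Y_obs = Y / (1 + k_d·θ_c) = 0.698 / (1 + 0.0690 × 9.99) = 0.698 / 1.689 = 0.4132 g VSS/g BOD₅.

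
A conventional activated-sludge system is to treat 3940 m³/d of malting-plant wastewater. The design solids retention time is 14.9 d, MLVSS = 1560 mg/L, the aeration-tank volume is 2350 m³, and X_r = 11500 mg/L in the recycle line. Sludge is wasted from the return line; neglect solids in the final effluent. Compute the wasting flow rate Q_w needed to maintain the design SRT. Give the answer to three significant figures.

Q_w = (V·X)/(θ_c X_r) = 2350 × 1560 / (14.9 × 11500) = 21.39 m³/d.

Q_w ≈ 21.4 m³/d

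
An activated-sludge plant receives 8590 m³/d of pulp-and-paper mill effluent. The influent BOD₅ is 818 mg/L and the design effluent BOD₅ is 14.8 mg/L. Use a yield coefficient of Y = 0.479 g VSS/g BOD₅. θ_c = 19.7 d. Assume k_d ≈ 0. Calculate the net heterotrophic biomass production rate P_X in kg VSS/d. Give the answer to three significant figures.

P_X ≈ 3300 kg VSS/d

With endogenous decay neglected, the observed yield equals the true yield: Y_obs = Y = 0.479 g VSS/g BOD₅.
Mass of BOD₅ removed per day: Q(S₀ − S) = 8590 × 803.2 g/m³ = 6899 kg/d.
P_X = Y_obs · Q(S₀ − S) = 0.4790 × 6899 = 3305 kg VSS/d.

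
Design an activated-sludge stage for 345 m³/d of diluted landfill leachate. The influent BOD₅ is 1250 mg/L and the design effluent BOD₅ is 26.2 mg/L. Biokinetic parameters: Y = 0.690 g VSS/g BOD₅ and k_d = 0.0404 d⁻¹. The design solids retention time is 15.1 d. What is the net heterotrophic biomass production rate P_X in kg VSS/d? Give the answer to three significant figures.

Y_obs = Y / (1 + k_d θ_c) = 0.690 / (1 + 0.0404 × 15.1) = 0.690 / 1.610 = 0.4286.
Q·(S₀ − S) = 345 × (1250 − 26.2) × 10⁻³ = 422.2 kg/d removed.
Biomass produced: P_X = Y_obs·Q·ΔS = 0.4286 × 422.2 ≈ 180.9 kg VSS/d.

P_X ≈ 181 kg VSS/d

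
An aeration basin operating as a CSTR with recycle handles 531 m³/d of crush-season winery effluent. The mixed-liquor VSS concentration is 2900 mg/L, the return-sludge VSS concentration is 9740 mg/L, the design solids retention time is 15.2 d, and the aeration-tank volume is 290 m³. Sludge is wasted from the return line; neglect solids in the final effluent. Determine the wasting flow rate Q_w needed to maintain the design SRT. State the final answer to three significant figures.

Q_w = (V·X)/(θ_c X_r) = 290.0 × 2900 / (15.2 × 9740) = 5.681 m³/d.

Q_w ≈ 5.68 m³/d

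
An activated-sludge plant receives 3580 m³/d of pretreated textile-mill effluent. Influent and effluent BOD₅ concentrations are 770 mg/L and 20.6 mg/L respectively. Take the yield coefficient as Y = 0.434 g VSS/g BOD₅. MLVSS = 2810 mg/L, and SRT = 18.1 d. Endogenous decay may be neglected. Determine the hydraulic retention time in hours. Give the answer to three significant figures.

Biomass mass balance (decay neglected): V·X = Y·Q·(S₀ − S)·θ_c, so V = 0.434 × 3580 × (770 − 20.6) × 18.1 / 2810 = 7500 m³.
Hydraulic retention time τ = V/Q = 7500 / 3580 = 2.095 d = 50.28 h.

τ ≈ 50.3 h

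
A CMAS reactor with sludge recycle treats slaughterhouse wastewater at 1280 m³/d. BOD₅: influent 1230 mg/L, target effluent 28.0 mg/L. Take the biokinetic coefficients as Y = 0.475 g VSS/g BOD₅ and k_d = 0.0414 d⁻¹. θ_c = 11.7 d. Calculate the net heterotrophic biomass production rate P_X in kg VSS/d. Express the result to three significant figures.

Y_obs = Y / (1 + k_d θ_c) = 0.475 / (1 + 0.0414 × 11.7) = 0.475 / 1.484 = 0.3200.
Mass of BOD₅ removed per day: Q(S₀ − S) = 1280 × 1202 g/m³ = 1539 kg/d.
So the net sludge growth is P_X = 0.3200 × 1539 = 492.3 kg VSS/d.

P_X ≈ 492 kg VSS/d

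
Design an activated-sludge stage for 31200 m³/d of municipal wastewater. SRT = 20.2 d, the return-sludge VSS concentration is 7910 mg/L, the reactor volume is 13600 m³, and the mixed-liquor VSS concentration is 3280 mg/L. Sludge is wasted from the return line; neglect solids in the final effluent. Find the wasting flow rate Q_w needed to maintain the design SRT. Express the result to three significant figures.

Q_w ≈ 279 m³/d

θ_c = V·X/(Q_w·X_r) when wasting from the recycle, so Q_w = V·X/(θ_c·X_r) = 13600 × 3280 / (20.2 × 7910) = 279.2 m³/d.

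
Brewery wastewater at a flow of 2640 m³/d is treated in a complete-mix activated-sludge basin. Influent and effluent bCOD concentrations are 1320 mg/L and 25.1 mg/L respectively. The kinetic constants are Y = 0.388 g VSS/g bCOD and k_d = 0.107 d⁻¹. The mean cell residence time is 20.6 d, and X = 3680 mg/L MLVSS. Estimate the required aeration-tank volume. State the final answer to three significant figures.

V ≈ 2320 m³

From the SRT design equation V = Y Q (S₀−S) θ_c / [X (1 + k_d θ_c)] = 0.388 × 2640 × (1320 − 25.1) × 20.6 / [3680 × (1 + 0.107 × 20.6)] = 2.73×10^7 / 11791 = 2317 m³.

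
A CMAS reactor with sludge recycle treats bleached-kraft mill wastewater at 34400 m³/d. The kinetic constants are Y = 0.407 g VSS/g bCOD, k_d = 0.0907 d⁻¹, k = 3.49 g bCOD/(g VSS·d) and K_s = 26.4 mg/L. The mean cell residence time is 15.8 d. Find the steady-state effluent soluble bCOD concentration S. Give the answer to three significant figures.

S ≈ 3.21 mg/L

Effluent substrate depends only on kinetics and SRT: S = K_s(1 + k_d θ_c) / [θ_c(Yk − k_d) − 1] = 26.4 × (1 + 0.0907 × 15.8) / [15.8 × (0.407 × 3.49 − 0.0907) − 1] = 64.23 / 20.01 = 3.210 mg/L.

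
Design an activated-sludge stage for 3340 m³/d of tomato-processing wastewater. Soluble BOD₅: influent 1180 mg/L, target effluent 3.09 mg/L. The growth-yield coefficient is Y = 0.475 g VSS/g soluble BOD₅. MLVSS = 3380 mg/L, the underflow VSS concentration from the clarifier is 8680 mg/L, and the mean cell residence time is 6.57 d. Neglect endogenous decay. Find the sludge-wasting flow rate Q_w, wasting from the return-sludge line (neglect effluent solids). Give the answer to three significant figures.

With k_d = 0 the design equation reduces to V = Y Q (S₀−S) θ_c / X = 0.475 × 3340 × (1180 − 3.09) × 6.57 / 3380 = 3629 m³.
Wasting from the return line (neglecting effluent solids): Q_w = V·X / (θ_c·X_r) = 3629 × 3380 / (6.57 × 8680) = 215.1 m³/d.

Q_w ≈ 215 m³/d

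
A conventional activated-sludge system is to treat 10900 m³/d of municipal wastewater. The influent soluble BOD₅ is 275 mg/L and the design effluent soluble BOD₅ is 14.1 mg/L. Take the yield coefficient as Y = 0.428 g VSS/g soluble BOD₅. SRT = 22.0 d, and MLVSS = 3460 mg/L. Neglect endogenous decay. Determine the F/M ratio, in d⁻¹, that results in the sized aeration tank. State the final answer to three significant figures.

Biomass mass balance (decay neglected): V·X = Y·Q·(S₀ − S)·θ_c, so V = 0.428 × 10900 × (275 − 14.1) × 22.0 / 3460 = 7739 m³.
F/M = Q·S₀ / (V·X) = 10900 × 275 / (7739 × 3460) = 0.1119 g soluble BOD₅·(g VSS·d)⁻¹.

F/M ≈ 0.112 d⁻¹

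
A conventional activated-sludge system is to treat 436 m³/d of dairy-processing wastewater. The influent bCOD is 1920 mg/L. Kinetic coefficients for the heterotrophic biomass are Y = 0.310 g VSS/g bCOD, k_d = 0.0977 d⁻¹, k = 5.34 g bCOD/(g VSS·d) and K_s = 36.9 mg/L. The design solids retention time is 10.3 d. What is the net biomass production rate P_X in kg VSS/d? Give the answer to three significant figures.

From the Monod/SRT balance for a CMAS, S = K_s·(1+k_d θ_c)/[θ_c·(Y k − k_d) − 1] = 36.9 × (1 + 0.0977 × 10.3) / [10.3 × (0.310 × 5.34 − 0.0977) − 1] = 74.03 / 15.04 = 4.921 mg/L.
Y_obs = Y / (1 + k_d θ_c) = 0.310 / (1 + 0.0977 × 10.3) = 0.310 / 2.006 = 0.1545.
Substrate removed = Q·(S₀ − S) = 436 m³/d × (1920 − 4.92) g/m³ = 8.35×10^5 g/d = 835.0 kg/d.
So the net sludge growth is P_X = 0.1545 × 835.0 = 129.0 kg VSS/d.

P_X ≈ 129 kg VSS/d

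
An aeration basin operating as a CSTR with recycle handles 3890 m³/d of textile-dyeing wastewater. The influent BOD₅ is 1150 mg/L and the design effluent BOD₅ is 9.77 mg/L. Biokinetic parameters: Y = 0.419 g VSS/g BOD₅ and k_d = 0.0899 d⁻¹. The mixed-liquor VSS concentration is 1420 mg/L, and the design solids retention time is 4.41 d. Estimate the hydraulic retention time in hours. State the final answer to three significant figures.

τ ≈ 25.5 h

From the SRT design equation V = Y Q (S₀−S) θ_c / [X (1 + k_d θ_c)] = 0.419 × 3890 × (1150 − 9.77) × 4.41 / [1420 × (1 + 0.0899 × 4.41)] = 8.2×10^6 / 1983 = 4133 m³.
HRT = V/Q = 4133 m³ / 3890 m³·d⁻¹ = 1.062 d × 24 = 25.50 h.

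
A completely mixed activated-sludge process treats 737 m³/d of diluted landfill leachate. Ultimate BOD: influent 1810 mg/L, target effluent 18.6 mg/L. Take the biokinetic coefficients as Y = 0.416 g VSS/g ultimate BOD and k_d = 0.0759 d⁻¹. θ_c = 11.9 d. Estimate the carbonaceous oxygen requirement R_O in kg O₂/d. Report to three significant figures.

Y_obs = Y / (1 + k_d θ_c) = 0.416 / (1 + 0.0759 × 11.9) = 0.416 / 1.903 = 0.2186.
Mass of ultimate BOD removed per day: Q(S₀ − S) = 737 × 1791 g/m³ = 1320 kg/d.
Biomass synthesised: P_X = Y_obs × 1320 = 288.6 kg VSS/d.
R_O = Q·(S₀ − S) − 1.42·P_X = 1320 − 1.42 × 288.6 = 910.5 kg O₂/d.

R_O ≈ 910 kg O₂/d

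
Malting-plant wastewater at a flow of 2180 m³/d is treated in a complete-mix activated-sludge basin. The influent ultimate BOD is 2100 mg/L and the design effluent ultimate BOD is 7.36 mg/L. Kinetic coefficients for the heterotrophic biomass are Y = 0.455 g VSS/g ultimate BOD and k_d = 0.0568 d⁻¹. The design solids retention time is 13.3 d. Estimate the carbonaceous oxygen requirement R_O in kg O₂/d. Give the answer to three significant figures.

R_O ≈ 2880 kg O₂/d

The observed yield is Y_obs = Y/(1 + k_d·θ_c) = 0.455 / (1 + 0.0568 × 13.3) = 0.455 / 1.755 = 0.2592 g VSS per g ultimate BOD removed.
Mass of ultimate BOD removed per day: Q(S₀ − S) = 2180 × 2093 g/m³ = 4562 kg/d.
P_X = Y_obs·Q·(S₀ − S) = 0.2592 × 4562 = 1182 kg VSS/d.
R_O = Q·(S₀ − S) − 1.42·P_X = 4562 − 1.42 × 1182 = 2883 kg O₂/d.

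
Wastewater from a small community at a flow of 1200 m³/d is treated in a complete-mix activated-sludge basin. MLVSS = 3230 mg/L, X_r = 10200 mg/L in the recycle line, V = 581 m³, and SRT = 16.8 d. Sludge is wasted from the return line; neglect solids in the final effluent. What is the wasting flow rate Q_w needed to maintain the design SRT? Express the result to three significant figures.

Q_w ≈ 11.0 m³/d

θ_c = V·X/(Q_w·X_r) when wasting from the recycle, so Q_w = V·X/(θ_c·X_r) = 581.0 × 3230 / (16.8 × 10200) = 10.95 m³/d.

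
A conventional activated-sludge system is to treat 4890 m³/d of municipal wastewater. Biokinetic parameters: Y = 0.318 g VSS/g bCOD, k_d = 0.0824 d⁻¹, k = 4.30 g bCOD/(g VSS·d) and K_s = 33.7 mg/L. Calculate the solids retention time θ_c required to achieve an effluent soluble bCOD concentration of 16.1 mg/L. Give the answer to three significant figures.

θ_c ≈ 2.78 d

At the target effluent, Y k S/(K_s+S) = 0.318×4.30×16.1/49.80 = 0.4421 d⁻¹.
θ_c = 1/(μ − k_d) = 1/(0.4421 − 0.0824) = 1/0.3597 = 2.780 d.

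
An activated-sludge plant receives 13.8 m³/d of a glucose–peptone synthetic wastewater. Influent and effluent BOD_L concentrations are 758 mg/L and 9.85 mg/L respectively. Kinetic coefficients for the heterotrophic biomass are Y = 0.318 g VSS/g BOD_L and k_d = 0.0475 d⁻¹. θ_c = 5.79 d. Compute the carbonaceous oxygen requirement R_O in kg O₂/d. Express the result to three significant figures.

R_O ≈ 6.67 kg O₂/d

The observed yield is Y_obs = Y/(1 + k_d·θ_c) = 0.318 / (1 + 0.0475 × 5.79) = 0.318 / 1.275 = 0.2494 g VSS per g BOD_L removed.
ΔS = 758 − 9.85 = 748.1 mg/L, so the substrate removal rate is 13.8 × 748.1/1000 = 10.32 kg BOD_L/d.
Biomass synthesised: P_X = Y_obs × 10.32 = 2.575 kg VSS/d.
R_O = Q·ΔS − 1.42 P_X = 10.32 − 3.656 = 6.668 kg O₂/d.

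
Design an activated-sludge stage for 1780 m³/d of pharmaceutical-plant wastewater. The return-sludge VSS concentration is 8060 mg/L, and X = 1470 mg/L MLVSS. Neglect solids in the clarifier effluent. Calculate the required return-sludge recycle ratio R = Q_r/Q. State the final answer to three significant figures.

R = Q_r/Q = X/(X_r − X) = 1470 / (8060 − 1470) = 0.2231.

R ≈ 0.223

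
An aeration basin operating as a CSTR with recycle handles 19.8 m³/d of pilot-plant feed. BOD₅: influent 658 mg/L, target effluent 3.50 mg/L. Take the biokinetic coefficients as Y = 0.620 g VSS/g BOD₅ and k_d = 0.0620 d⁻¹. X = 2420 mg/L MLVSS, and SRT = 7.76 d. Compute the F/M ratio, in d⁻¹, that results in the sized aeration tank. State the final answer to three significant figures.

From the SRT design equation V = Y Q (S₀−S) θ_c / [X (1 + k_d θ_c)] = 0.620 × 19.8 × (658 − 3.50) × 7.76 / [2420 × (1 + 0.0620 × 7.76)] = 6.23×10^4 / 3584 = 17.39 m³.
F/M = Q·S₀ / (V·X) = 19.8 × 658 / (17.39 × 2420) = 0.3095 g BOD₅·(g VSS·d)⁻¹.

F/M ≈ 0.309 d⁻¹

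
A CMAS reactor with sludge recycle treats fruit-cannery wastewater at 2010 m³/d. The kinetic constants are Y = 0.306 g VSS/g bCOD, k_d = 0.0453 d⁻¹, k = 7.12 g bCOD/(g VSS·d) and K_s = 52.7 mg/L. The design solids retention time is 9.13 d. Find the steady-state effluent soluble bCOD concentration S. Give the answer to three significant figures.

S ≈ 4.03 mg/L

For a completely mixed reactor with recycle the Lawrence–McCarty relation gives S = K_s·(1 + k_d·θ_c) / [θ_c·(Y·k − k_d) − 1] = 52.7 × (1 + 0.0453 × 9.13) / [9.13 × (0.306 × 7.12 − 0.0453) − 1] = 74.50 / 18.48 = 4.032 mg/L.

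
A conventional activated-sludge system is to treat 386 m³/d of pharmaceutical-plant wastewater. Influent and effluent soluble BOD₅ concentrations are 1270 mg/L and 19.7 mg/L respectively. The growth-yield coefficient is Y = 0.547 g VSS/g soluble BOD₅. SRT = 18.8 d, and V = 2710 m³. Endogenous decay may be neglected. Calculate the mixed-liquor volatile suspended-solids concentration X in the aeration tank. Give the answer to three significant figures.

From V·X = Y·Q·(S₀ − S)·θ_c (decay neglected): X = 0.547 × 386 × (1270 − 19.7) × 18.8 / 2710 = 1831 mg/L.

X ≈ 1830 mg/L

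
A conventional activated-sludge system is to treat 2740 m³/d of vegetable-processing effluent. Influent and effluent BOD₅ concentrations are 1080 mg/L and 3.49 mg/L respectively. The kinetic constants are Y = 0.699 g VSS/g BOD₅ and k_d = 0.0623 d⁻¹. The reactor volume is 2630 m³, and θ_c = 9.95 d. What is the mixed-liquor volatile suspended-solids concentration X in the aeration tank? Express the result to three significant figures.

X ≈ 4820 mg/L

Solving the biomass balance for X: X = Y Q (S₀−S) θ_c / [V (1+k_d θ_c)] = 0.699 × 2740 × (1080 − 3.49) × 9.95 / [2630 × (1 + 0.0623 × 9.95)] = 4815 mg/L.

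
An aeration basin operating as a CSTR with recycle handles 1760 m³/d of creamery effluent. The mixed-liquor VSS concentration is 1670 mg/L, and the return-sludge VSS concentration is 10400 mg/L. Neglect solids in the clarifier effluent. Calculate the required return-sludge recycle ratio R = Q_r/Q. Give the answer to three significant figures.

R = Q_r/Q = X/(X_r − X) = 1670 / (10400 − 1670) = 0.1913.

R ≈ 0.191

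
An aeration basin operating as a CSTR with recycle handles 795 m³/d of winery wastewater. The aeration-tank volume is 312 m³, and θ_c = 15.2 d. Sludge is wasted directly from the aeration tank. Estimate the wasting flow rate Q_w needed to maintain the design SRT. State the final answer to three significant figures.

Q_w ≈ 20.5 m³/d

With mixed-liquor wasting, θ_c = V/Q_w, so Q_w = V/θ_c = 312.0/15.2 = 20.53 m³/d.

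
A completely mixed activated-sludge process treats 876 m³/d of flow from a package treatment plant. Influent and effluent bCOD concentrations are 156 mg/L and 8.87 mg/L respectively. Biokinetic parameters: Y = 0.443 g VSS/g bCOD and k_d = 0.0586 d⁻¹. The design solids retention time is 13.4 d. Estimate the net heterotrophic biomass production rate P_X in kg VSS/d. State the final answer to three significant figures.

Y_obs = Y / (1 + k_d θ_c) = 0.443 / (1 + 0.0586 × 13.4) = 0.443 / 1.785 = 0.2481.
Mass of bCOD removed per day: Q(S₀ − S) = 876 × 147.1 g/m³ = 128.9 kg/d.
P_X = Y_obs · Q(S₀ − S) = 0.2481 × 128.9 = 31.98 kg VSS/d.

P_X ≈ 32.0 kg VSS/d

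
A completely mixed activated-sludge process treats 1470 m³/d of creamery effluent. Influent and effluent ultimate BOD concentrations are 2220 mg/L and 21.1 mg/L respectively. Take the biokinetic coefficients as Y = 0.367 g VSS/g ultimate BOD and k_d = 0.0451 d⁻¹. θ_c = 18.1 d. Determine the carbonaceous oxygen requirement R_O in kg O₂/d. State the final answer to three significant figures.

Y_obs = Y / (1 + k_d θ_c) = 0.367 / (1 + 0.0451 × 18.1) = 0.367 / 1.816 = 0.2021.
Substrate removed = Q·(S₀ − S) = 1470 m³/d × (2220 − 21.1) g/m³ = 3.23×10^6 g/d = 3232 kg/d.
Net sludge production P_X = 0.2021 × 3232 = 653.1 kg VSS/d.
Carbonaceous O₂ demand = substrate oxidised − cell-mass equivalent = 3232 − 1.42 × 653.1 = 2305 kg O₂/d.

R_O ≈ 2300 kg O₂/d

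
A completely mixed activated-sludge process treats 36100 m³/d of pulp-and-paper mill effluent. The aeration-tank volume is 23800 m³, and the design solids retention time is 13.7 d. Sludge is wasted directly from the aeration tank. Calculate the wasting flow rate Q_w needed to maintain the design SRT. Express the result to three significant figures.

Q_w ≈ 1740 m³/d

Wasting from the aeration tank: Q_w = V / θ_c = 23800 / 13.7 = 1737 m³/d.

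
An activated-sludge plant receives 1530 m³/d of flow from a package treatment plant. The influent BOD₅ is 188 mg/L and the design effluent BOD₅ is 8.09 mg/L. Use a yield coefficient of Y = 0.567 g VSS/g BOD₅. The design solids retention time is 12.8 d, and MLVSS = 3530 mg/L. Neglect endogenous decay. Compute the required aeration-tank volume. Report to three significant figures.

V ≈ 566 m³

Biomass mass balance (decay neglected): V·X = Y·Q·(S₀ − S)·θ_c, so V = 0.567 × 1530 × (188 − 8.09) × 12.8 / 3530 = 565.9 m³.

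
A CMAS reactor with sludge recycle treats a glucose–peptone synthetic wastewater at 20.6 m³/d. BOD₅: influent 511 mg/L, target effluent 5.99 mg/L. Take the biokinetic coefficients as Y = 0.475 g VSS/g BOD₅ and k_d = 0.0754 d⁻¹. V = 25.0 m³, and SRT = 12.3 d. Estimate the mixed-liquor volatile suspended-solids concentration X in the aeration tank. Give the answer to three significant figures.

X ≈ 1260 mg/L

X = Y·Q·ΔS·θ_c / [V·(1 + k_d θ_c)] = 0.475 × 20.6 × (511 − 5.99) × 12.3 / [25.0 × (1 + 0.0754 × 12.3)] = 1261 mg/L.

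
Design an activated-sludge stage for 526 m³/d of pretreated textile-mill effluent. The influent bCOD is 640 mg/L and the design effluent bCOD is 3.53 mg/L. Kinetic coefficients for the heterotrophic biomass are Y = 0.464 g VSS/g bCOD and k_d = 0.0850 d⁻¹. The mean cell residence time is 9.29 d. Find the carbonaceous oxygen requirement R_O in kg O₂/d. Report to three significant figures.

The observed yield is Y_obs = Y/(1 + k_d·θ_c) = 0.464 / (1 + 0.0850 × 9.29) = 0.464 / 1.790 = 0.2593 g VSS per g bCOD removed.
ΔS = 640 − 3.53 = 636.5 mg/L, so the substrate removal rate is 526 × 636.5/1000 = 334.8 kg bCOD/d.
P_X = Y_obs·Q·(S₀ − S) = 0.2593 × 334.8 = 86.80 kg VSS/d.
Carbonaceous O₂ demand = substrate oxidised − cell-mass equivalent = 334.8 − 1.42 × 86.80 = 211.5 kg O₂/d.

R_O ≈ 212 kg O₂/d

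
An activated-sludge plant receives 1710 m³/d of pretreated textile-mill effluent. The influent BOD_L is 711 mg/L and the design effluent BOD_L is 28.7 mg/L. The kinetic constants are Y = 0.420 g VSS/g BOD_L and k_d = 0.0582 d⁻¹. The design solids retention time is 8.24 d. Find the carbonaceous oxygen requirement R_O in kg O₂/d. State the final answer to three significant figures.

R_O ≈ 696 kg O₂/d

Observed yield with endogenous decay: Y_obs = Y / (1 + k_d·θ_c) = 0.420 / (1 + 0.0582 × 8.24) = 0.420 / 1.480 = 0.2839 g VSS/g BOD_L.
Substrate removed = Q·(S₀ − S) = 1710 m³/d × (711 − 28.7) g/m³ = 1.17×10^6 g/d = 1167 kg/d.
P_X = Y_obs·Q·(S₀ − S) = 0.2839 × 1167 = 331.2 kg VSS/d.
R_O = Q·(S₀ − S) − 1.42·P_X = 1167 − 1.42 × 331.2 = 696.4 kg O₂/d.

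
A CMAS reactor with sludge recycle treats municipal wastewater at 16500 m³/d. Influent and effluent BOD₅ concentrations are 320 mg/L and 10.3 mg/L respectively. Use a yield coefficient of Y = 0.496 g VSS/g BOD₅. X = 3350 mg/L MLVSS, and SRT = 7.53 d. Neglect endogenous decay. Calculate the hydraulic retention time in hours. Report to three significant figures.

With k_d = 0 the design equation reduces to V = Y Q (S₀−S) θ_c / X = 0.496 × 16500 × (320 − 10.3) × 7.53 / 3350 = 5697 m³.
Hydraulic retention time τ = V/Q = 5697 / 16500 = 0.3453 d = 8.287 h.

τ ≈ 8.29 h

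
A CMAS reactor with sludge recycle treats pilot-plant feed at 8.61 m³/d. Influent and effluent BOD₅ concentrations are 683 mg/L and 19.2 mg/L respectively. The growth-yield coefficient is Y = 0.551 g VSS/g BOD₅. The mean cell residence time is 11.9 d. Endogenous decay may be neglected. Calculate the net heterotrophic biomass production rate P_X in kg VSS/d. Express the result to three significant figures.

No decay correction is needed, so Y_obs = Y = 0.551.
Mass of BOD₅ removed per day: Q(S₀ − S) = 8.61 × 663.8 g/m³ = 5.715 kg/d.
So the net sludge growth is P_X = 0.5510 × 5.715 = 3.149 kg VSS/d.

P_X ≈ 3.15 kg VSS/d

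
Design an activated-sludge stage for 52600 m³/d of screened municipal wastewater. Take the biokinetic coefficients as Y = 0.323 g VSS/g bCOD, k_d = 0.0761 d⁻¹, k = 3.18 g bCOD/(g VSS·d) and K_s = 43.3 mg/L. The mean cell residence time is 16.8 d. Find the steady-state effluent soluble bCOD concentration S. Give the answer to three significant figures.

For a completely mixed reactor with recycle the Lawrence–McCarty relation gives S = K_s·(1 + k_d·θ_c) / [θ_c·(Y·k − k_d) − 1] = 43.3 × (1 + 0.0761 × 16.8) / [16.8 × (0.323 × 3.18 − 0.0761) − 1] = 98.66 / 14.98 = 6.587 mg/L.

S ≈ 6.59 mg/L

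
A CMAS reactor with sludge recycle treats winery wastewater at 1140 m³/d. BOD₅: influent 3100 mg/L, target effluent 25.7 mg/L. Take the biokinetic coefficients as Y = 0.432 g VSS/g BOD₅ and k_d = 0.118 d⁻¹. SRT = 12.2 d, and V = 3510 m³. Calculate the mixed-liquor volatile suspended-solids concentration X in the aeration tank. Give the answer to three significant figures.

X ≈ 2160 mg/L

Solving the biomass balance for X: X = Y Q (S₀−S) θ_c / [V (1+k_d θ_c)] = 0.432 × 1140 × (3100 − 25.7) × 12.2 / [3510 × (1 + 0.118 × 12.2)] = 2157 mg/L.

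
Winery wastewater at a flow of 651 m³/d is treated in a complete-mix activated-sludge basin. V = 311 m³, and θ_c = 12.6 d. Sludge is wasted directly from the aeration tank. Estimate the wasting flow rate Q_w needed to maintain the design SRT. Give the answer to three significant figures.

With mixed-liquor wasting, θ_c = V/Q_w, so Q_w = V/θ_c = 311.0/12.6 = 24.68 m³/d.

Q_w ≈ 24.7 m³/d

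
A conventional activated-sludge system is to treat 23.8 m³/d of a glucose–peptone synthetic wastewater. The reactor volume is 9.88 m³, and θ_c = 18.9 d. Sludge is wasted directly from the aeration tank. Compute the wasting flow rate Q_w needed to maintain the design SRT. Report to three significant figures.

For wasting at MLVSS concentration, Q_w = V/θ_c = 9.880/18.9 = 0.5228 m³/d.

Q_w ≈ 0.523 m³/d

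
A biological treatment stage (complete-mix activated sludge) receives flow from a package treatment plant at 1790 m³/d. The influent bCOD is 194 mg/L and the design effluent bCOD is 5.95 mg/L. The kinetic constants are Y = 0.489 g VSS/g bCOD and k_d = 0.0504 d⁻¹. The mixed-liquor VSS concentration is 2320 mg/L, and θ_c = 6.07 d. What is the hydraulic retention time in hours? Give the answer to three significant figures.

τ ≈ 4.42 h

Rearranging the biomass balance for a CMAS with decay, V = Y·Q·ΔS·θ_c / [X·(1+k_d θ_c)] = 0.489 × 1790 × (194 − 5.95) × 6.07 / [2320 × (1 + 0.0504 × 6.07)] = 9.99×10^5 / 3030 = 329.8 m³.
HRT = V/Q = 329.8 m³ / 1790 m³·d⁻¹ = 0.1842 d × 24 = 4.422 h.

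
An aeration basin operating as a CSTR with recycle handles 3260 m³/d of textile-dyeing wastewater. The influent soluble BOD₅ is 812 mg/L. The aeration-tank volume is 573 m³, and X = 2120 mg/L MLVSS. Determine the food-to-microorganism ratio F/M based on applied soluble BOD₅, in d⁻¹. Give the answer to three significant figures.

Food-to-microorganism ratio F/M = Q S₀ / (V X) = 3260 × 812 / (573.0 × 2120) = 2.179 d⁻¹.

F/M ≈ 2.18 d⁻¹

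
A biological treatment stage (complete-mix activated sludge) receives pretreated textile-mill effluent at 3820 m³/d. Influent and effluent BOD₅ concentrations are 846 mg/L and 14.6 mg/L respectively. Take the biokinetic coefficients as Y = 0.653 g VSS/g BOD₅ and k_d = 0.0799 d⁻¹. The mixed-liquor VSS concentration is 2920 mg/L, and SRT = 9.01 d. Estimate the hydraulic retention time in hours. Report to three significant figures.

τ ≈ 23.4 h

Rearranging the biomass balance for a CMAS with decay, V = Y·Q·ΔS·θ_c / [X·(1+k_d θ_c)] = 0.653 × 3820 × (846 − 14.6) × 9.01 / [2920 × (1 + 0.0799 × 9.01)] = 1.87×10^7 / 5022 = 3721 m³.
HRT = V/Q = 3721 m³ / 3820 m³·d⁻¹ = 0.9740 d × 24 = 23.38 h.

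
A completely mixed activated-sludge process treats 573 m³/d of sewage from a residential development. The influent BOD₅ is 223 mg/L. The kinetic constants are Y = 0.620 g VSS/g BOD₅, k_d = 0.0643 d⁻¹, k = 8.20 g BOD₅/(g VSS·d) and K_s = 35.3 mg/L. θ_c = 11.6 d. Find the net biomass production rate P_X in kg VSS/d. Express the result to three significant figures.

From the Monod/SRT balance for a CMAS, S = K_s·(1+k_d θ_c)/[θ_c·(Y k − k_d) − 1] = 35.3 × (1 + 0.0643 × 11.6) / [11.6 × (0.620 × 8.20 − 0.0643) − 1] = 61.63 / 57.23 = 1.077 mg/L.
Observed yield with endogenous decay: Y_obs = Y / (1 + k_d·θ_c) = 0.620 / (1 + 0.0643 × 11.6) = 0.620 / 1.746 = 0.3551 g VSS/g BOD₅.
Q·(S₀ − S) = 573 × (223 − 1.08) × 10⁻³ = 127.2 kg/d removed.
So the net sludge growth is P_X = 0.3551 × 127.2 = 45.16 kg VSS/d.

P_X ≈ 45.2 kg VSS/d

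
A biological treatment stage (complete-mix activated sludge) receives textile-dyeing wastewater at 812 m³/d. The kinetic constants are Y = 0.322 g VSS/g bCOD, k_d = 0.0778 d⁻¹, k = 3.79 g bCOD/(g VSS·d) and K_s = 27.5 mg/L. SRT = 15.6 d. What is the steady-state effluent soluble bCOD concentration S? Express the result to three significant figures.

From the Monod/SRT balance for a CMAS, S = K_s·(1+k_d θ_c)/[θ_c·(Y k − k_d) − 1] = 27.5 × (1 + 0.0778 × 15.6) / [15.6 × (0.322 × 3.79 − 0.0778) − 1] = 60.88 / 16.82 = 3.618 mg/L.

S ≈ 3.62 mg/L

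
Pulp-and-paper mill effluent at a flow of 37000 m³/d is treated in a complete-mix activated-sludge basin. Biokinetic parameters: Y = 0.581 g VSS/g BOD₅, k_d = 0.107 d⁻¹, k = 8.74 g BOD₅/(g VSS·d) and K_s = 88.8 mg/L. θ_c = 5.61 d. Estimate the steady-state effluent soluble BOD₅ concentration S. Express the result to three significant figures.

Effluent substrate depends only on kinetics and SRT: S = K_s(1 + k_d θ_c) / [θ_c(Yk − k_d) − 1] = 88.8 × (1 + 0.107 × 5.61) / [5.61 × (0.581 × 8.74 − 0.107) − 1] = 142.1 / 26.89 = 5.285 mg/L.

S ≈ 5.29 mg/L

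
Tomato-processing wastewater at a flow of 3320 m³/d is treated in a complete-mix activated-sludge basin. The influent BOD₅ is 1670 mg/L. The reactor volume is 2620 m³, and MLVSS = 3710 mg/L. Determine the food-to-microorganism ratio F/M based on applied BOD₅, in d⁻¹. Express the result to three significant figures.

F/M ≈ 0.570 d⁻¹

F/M = applied load / biomass = Q·S₀/(V·X) = 3320 × 1670 / (2620 × 3710) = 0.5704 d⁻¹.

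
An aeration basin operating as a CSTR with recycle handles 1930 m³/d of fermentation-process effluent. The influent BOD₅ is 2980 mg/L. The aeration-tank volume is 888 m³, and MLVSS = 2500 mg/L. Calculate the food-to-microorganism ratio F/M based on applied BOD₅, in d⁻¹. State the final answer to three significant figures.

F/M ≈ 2.59 d⁻¹

F/M = Q·S₀ / (V·X) = 1930 × 2980 / (888.0 × 2500) = 2.591 g BOD₅·(g VSS·d)⁻¹.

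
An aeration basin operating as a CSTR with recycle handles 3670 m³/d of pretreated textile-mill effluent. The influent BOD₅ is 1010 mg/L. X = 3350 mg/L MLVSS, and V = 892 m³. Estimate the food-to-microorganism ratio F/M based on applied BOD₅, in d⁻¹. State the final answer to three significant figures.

F/M = Q·S₀ / (V·X) = 3670 × 1010 / (892.0 × 3350) = 1.240 g BOD₅·(g VSS·d)⁻¹.

F/M ≈ 1.24 d⁻¹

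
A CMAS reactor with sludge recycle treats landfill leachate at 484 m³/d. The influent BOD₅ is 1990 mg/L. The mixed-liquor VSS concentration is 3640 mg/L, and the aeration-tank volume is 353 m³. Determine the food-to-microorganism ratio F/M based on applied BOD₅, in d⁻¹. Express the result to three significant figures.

Food-to-microorganism ratio F/M = Q S₀ / (V X) = 484 × 1990 / (353.0 × 3640) = 0.7496 d⁻¹.

F/M ≈ 0.750 d⁻¹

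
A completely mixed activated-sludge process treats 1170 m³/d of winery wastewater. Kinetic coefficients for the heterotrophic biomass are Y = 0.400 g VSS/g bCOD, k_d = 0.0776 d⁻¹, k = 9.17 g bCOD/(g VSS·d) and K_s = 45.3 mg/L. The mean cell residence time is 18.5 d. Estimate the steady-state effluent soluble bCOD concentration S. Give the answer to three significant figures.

S ≈ 1.69 mg/L

From the Monod/SRT balance for a CMAS, S = K_s·(1+k_d θ_c)/[θ_c·(Y k − k_d) − 1] = 45.3 × (1 + 0.0776 × 18.5) / [18.5 × (0.400 × 9.17 − 0.0776) − 1] = 110.3 / 65.42 = 1.686 mg/L.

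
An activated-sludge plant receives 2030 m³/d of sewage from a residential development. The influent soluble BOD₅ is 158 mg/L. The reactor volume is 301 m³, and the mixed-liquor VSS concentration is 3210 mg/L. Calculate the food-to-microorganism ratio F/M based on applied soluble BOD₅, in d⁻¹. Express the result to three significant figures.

F/M ≈ 0.332 d⁻¹

Food-to-microorganism ratio F/M = Q S₀ / (V X) = 2030 × 158 / (301.0 × 3210) = 0.3320 d⁻¹.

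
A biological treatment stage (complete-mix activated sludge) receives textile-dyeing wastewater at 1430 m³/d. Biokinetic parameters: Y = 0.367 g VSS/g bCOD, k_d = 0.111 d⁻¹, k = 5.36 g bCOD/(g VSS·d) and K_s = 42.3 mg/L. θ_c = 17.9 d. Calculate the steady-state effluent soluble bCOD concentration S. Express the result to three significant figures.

S ≈ 3.92 mg/L

For a completely mixed reactor with recycle the Lawrence–McCarty relation gives S = K_s·(1 + k_d·θ_c) / [θ_c·(Y·k − k_d) − 1] = 42.3 × (1 + 0.111 × 17.9) / [17.9 × (0.367 × 5.36 − 0.111) − 1] = 126.3 / 32.22 = 3.921 mg/L.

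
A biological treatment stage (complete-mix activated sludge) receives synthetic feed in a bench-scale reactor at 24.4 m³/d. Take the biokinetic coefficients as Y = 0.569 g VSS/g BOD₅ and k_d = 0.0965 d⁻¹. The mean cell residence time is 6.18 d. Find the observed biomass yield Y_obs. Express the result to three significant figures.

Y_obs ≈ 0.356 g VSS/g BOD₅

Correct the yield for decay: Y_obs = Y/(1 + k_d θ_c) = 0.569 / (1 + 0.0965 × 6.18) = 0.569 / 1.596 = 0.3564.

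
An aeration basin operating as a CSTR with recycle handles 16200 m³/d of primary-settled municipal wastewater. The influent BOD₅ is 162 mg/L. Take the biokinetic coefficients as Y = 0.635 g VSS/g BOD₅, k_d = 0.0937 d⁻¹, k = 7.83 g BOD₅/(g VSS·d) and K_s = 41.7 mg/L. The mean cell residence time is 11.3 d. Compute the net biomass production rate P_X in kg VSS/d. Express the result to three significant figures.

P_X ≈ 802 kg VSS/d

For a completely mixed reactor with recycle the Lawrence–McCarty relation gives S = K_s·(1 + k_d·θ_c) / [θ_c·(Y·k − k_d) − 1] = 41.7 × (1 + 0.0937 × 11.3) / [11.3 × (0.635 × 7.83 − 0.0937) − 1] = 85.85 / 54.13 = 1.586 mg/L.
Observed yield with endogenous decay: Y_obs = Y / (1 + k_d·θ_c) = 0.635 / (1 + 0.0937 × 11.3) = 0.635 / 2.059 = 0.3084 g VSS/g BOD₅.
Q·(S₀ − S) = 16200 × (162 − 1.59) × 10⁻³ = 2599 kg/d removed.
So the net sludge growth is P_X = 0.3084 × 2599 = 801.5 kg VSS/d.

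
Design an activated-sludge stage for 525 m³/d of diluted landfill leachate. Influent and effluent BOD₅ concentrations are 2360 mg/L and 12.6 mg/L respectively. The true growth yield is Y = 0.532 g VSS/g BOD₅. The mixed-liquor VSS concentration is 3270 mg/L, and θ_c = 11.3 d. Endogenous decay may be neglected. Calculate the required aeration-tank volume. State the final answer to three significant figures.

V ≈ 2270 m³

With k_d = 0 the design equation reduces to V = Y Q (S₀−S) θ_c / X = 0.532 × 525 × (2360 − 12.6) × 11.3 / 3270 = 2266 m³.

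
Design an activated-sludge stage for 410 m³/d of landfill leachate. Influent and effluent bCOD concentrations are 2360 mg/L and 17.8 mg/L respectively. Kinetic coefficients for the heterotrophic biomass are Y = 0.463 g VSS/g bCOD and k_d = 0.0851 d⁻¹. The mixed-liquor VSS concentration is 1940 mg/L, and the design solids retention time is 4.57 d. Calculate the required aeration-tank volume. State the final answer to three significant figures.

V ≈ 754 m³

From the SRT design equation V = Y Q (S₀−S) θ_c / [X (1 + k_d θ_c)] = 0.463 × 410 × (2360 − 17.8) × 4.57 / [1940 × (1 + 0.0851 × 4.57)] = 2.03×10^6 / 2694 = 754.1 m³.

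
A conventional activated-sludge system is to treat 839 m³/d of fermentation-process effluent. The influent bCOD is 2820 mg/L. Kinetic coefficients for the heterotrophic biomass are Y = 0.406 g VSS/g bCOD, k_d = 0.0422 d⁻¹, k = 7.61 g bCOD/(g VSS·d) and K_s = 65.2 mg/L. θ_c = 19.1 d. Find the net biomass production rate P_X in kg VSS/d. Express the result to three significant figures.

Effluent substrate depends only on kinetics and SRT: S = K_s(1 + k_d θ_c) / [θ_c(Yk − k_d) − 1] = 65.2 × (1 + 0.0422 × 19.1) / [19.1 × (0.406 × 7.61 − 0.0422) − 1] = 117.8 / 57.21 = 2.058 mg/L.
The observed yield is Y_obs = Y/(1 + k_d·θ_c) = 0.406 / (1 + 0.0422 × 19.1) = 0.406 / 1.806 = 0.2248 g VSS per g bCOD removed.
Substrate removed = Q·(S₀ − S) = 839 m³/d × (2820 − 2.06) g/m³ = 2.36×10^6 g/d = 2364 kg/d.
Net biomass production P_X = Y_obs × Q·(S₀ − S) = 0.2248 × 2364 = 531.5 kg VSS/d.

P_X ≈ 531 kg VSS/d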